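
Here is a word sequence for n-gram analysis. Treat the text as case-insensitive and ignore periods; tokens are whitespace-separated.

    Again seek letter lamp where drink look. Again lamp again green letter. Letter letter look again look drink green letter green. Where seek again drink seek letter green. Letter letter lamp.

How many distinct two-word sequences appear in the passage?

31 tokens → 30 bigram windows in total.
Repeated bigrams (each contributes count−1 duplicates):
  green letter: 3
  letter letter: 3
  letter green: 2
  letter lamp: 2
  look again: 2
  seek letter: 2
8 duplicate windows → 30 − 8 = 22 distinct.

22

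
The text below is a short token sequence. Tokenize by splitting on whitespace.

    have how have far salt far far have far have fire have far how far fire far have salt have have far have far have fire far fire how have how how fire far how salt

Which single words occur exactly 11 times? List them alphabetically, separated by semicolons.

Unigram counts meeting the condition (exactly 11 times):
  far: 11
  have: 11

far; have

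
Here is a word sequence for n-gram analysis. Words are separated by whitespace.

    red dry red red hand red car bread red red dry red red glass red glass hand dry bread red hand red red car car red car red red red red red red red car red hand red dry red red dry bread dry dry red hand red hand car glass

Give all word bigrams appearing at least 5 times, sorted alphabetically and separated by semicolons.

Bigram counts meeting the condition (at least 5 times):
  red hand: 5
  red red: 11

red hand; red red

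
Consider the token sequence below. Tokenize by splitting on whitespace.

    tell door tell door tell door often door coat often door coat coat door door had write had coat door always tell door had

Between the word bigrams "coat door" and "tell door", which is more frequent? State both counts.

"tell door" (4 vs 2)

"coat door": 2 occurrences
"tell door": 4 occurrences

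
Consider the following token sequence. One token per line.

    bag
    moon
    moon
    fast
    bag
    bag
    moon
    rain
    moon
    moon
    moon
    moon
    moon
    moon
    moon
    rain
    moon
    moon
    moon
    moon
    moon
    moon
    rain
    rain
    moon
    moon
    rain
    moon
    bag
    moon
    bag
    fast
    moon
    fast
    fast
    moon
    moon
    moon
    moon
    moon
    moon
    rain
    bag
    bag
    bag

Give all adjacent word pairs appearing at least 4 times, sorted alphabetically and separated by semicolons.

Bigram counts meeting the condition (at least 4 times):
  moon moon: 18
  moon rain: 5
  rain moon: 4

moon moon; moon rain; rain moon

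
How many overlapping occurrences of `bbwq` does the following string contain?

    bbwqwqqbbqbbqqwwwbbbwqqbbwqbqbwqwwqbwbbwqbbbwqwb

5

Sliding a length-4 window over the 48 characters (45 positions):
  position 1–4: bbwq
  position 19–22: bbwq
  position 24–27: bbwq
  position 38–41: bbwq
  position 43–46: bbwq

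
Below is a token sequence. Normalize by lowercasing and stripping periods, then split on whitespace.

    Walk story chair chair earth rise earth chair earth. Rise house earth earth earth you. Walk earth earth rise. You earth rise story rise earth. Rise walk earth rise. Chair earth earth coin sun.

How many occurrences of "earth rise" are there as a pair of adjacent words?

Scanning the 33 overlapping bigram windows for "earth rise":
  position 5–6: earth rise
  position 9–10: earth rise
  position 18–19: earth rise
  position 21–22: earth rise
  position 25–26: earth rise
  position 28–29: earth rise

6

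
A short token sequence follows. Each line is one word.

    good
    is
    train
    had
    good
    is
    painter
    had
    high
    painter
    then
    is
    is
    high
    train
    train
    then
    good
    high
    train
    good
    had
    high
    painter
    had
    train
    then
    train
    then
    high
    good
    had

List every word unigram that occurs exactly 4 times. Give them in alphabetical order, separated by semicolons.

Unigram counts meeting the condition (exactly 4 times):
  is: 4
  then: 4

is; then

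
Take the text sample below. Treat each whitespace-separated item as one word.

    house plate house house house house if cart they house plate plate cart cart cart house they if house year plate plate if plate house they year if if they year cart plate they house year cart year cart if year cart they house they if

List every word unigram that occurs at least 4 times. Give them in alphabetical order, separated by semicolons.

cart; house; if; plate; they; year

Unigram counts meeting the condition (at least 4 times):
  cart: 8
  house: 11
  if: 7
  plate: 7
  they: 7
  year: 6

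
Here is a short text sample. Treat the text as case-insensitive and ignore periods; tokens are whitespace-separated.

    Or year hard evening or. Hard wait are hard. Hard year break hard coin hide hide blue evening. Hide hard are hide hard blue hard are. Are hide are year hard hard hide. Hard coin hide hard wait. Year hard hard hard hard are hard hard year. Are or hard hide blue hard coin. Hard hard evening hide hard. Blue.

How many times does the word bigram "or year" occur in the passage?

1

Scanning the 59 overlapping bigram windows for "or year":
  position 1–2: or year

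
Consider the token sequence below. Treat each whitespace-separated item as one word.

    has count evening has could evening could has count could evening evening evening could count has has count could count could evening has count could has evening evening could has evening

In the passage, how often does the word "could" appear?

Scanning the 31 tokens for "could":
  position 5: could
  position 7: could
  position 10: could
  position 14: could
  position 19: could
  position 21: could
  position 25: could
  position 29: could

8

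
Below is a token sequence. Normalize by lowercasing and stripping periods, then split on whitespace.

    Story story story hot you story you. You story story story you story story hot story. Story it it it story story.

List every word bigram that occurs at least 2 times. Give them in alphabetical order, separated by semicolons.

it it; story hot; story story; story you; you story

Bigram counts meeting the condition (at least 2 times):
  it it: 2
  story hot: 2
  story story: 7
  story you: 2
  you story: 3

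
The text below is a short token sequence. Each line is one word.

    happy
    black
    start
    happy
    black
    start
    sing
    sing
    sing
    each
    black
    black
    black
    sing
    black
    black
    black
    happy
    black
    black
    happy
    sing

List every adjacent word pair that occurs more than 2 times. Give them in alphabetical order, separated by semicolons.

Bigram counts meeting the condition (more than 2 times):
  black black: 5
  happy black: 3

black black; happy black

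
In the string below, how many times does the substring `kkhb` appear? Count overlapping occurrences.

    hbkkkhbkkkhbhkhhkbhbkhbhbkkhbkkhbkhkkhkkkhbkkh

5

Sliding a length-4 window over the 46 characters (43 positions):
  position 4–7: kkhb
  position 9–12: kkhb
  position 26–29: kkhb
  position 30–33: kkhb
  position 40–43: kkhb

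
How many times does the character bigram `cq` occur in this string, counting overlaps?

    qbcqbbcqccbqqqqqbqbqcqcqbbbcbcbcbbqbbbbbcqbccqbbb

6

Sliding a length-2 window over the 49 characters (48 positions):
  position 3–4: cq
  position 7–8: cq
  position 21–22: cq
  position 23–24: cq
  position 41–42: cq
  position 45–46: cq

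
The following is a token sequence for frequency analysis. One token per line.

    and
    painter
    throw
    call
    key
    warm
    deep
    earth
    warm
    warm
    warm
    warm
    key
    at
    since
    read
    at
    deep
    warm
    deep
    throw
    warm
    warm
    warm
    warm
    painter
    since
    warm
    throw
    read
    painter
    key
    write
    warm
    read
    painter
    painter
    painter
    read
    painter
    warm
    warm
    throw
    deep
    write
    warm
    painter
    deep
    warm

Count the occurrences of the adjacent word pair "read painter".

3

Scanning the 48 overlapping bigram windows for "read painter":
  position 30–31: read painter
  position 35–36: read painter
  position 39–40: read painter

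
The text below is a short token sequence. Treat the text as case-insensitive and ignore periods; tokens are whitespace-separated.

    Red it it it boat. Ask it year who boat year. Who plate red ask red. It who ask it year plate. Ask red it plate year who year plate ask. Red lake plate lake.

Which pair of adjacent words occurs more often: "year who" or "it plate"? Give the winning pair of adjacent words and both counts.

"year who" (3 vs 1)

"year who": 3 occurrences
"it plate": 1 occurrence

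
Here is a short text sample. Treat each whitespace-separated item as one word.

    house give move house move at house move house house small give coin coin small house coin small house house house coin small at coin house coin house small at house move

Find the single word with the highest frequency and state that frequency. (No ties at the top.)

Unigram frequencies (highest first):
  house: 12
  coin: 6
  small: 5
  move: 4
  at: 3
  give: 2

"house", 12 times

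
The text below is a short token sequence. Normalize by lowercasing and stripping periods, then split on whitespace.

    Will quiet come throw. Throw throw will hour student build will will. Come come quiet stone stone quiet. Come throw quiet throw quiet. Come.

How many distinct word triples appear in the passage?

24 tokens → 22 trigram windows in total.
Repeated trigrams (each contributes count−1 duplicates):
  quiet come throw: 2
1 duplicate windows → 22 − 1 = 21 distinct.

21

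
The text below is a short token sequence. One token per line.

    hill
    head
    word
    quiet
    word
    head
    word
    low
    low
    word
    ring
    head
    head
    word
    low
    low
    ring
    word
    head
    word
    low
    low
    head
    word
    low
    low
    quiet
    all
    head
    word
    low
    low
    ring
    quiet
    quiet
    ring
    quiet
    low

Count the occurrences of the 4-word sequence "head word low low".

5

Scanning the 35 overlapping 4-gram windows for "head word low low":
  position 6–9: head word low low
  position 13–16: head word low low
  position 19–22: head word low low
  position 23–26: head word low low
  position 29–32: head word low low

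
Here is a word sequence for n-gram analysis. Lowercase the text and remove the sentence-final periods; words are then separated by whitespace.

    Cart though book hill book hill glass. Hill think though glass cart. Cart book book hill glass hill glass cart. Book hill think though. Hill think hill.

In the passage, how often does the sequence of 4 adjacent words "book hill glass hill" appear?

2

Scanning the 24 overlapping 4-gram windows for "book hill glass hill":
  position 5–8: book hill glass hill
  position 15–18: book hill glass hill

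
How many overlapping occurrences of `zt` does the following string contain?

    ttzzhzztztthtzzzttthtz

3

Sliding a length-2 window over the 22 characters (21 positions):
  position 7–8: zt
  position 9–10: zt
  position 16–17: zt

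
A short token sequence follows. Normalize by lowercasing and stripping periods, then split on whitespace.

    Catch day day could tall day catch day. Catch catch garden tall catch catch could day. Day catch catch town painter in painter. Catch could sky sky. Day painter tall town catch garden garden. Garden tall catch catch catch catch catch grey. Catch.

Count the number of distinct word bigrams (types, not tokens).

43 tokens → 42 bigram windows in total.
Repeated bigrams (each contributes count−1 duplicates):
  catch catch: 7
  day catch: 3
  catch could: 2
  catch day: 2
  catch garden: 2
  day day: 2
  garden garden: 2
  garden tall: 2
  … (1 more repeated)
15 duplicate windows → 42 − 15 = 27 distinct.

27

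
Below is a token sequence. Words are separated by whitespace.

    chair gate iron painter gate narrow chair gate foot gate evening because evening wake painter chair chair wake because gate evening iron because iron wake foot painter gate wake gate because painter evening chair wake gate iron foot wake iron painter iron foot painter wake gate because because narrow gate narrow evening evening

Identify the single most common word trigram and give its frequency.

Trigram frequencies (highest first):
  wake gate because: 2
  chair gate iron: 1
  gate iron painter: 1
  iron painter gate: 1
  painter gate narrow: 1
  gate narrow chair: 1
  … (44 more, each ≤ 1)

"wake gate because", 2 times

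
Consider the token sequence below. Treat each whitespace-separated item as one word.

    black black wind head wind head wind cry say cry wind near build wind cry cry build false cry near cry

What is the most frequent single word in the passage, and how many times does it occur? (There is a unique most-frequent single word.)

Unigram frequencies (highest first):
  cry: 6
  wind: 5
  black: 2
  head: 2
  near: 2
  build: 2
  … (2 more, each ≤ 1)

"cry", 6 times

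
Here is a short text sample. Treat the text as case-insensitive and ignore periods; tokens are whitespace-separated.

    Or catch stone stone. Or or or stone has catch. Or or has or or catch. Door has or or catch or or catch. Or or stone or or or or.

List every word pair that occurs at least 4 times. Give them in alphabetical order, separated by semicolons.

or catch; or or

Bigram counts meeting the condition (at least 4 times):
  or catch: 4
  or or: 10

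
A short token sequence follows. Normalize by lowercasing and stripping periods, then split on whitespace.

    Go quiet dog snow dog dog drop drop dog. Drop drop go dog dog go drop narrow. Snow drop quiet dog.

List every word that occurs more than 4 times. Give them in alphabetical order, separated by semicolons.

dog; drop

Unigram counts meeting the condition (more than 4 times):
  dog: 7
  drop: 6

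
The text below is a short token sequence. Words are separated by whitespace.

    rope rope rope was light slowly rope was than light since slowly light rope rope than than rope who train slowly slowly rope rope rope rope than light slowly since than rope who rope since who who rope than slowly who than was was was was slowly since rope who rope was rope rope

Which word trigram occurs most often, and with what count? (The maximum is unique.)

Trigram frequencies (highest first):
  rope rope rope: 3
  rope rope than: 2
  than rope who: 2
  rope who rope: 2
  was was was: 2
  rope rope was: 1
  … (40 more, each ≤ 1)

"rope rope rope", 3 times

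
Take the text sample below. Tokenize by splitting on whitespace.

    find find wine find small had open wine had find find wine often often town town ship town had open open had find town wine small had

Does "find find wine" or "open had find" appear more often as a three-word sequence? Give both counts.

"find find wine" (2 vs 1)

"find find wine": 2 occurrences
"open had find": 1 occurrence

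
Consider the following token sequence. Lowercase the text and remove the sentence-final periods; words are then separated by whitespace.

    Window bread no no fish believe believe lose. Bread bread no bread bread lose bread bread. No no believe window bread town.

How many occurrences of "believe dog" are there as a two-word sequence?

0

Scanning the 21 overlapping bigram windows for "believe dog":
  (none found)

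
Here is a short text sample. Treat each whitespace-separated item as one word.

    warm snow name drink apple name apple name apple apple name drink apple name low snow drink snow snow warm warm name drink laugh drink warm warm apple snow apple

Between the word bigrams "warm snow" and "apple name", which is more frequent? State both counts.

"warm snow": 1 occurrence
"apple name": 4 occurrences

"apple name" (4 vs 1)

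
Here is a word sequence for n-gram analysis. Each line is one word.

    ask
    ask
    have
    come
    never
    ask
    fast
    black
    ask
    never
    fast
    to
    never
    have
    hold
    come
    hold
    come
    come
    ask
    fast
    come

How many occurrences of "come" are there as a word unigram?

5

Scanning the 22 tokens for "come":
  position 4: come
  position 16: come
  position 18: come
  position 19: come
  position 22: come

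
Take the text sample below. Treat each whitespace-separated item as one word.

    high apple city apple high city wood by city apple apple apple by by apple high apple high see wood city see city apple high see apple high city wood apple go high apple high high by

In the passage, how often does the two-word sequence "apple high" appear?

Scanning the 36 overlapping bigram windows for "apple high":
  position 4–5: apple high
  position 15–16: apple high
  position 17–18: apple high
  position 24–25: apple high
  position 27–28: apple high
  position 34–35: apple high

6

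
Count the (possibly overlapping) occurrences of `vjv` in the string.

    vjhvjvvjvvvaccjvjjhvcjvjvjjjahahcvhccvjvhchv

Sliding a length-3 window over the 44 characters (42 positions):
  position 4–6: vjv
  position 7–9: vjv
  position 23–25: vjv
  position 38–40: vjv

4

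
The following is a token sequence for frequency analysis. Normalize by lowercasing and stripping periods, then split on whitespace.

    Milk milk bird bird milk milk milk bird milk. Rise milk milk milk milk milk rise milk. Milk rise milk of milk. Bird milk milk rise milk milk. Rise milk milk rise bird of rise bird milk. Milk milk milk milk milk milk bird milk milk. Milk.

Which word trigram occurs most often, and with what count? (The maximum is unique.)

"milk milk milk", 10 times

Trigram frequencies (highest first):
  milk milk milk: 10
  milk rise milk: 5
  milk milk rise: 5
  bird milk milk: 4
  rise milk milk: 4
  milk milk bird: 3
  … (12 more, each ≤ 3)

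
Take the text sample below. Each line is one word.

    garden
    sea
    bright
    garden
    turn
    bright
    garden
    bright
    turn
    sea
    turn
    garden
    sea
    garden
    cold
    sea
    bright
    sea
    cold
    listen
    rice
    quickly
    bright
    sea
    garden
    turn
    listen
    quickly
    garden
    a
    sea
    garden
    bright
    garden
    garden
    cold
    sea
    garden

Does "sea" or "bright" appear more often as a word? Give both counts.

"sea": 8 occurrences
"bright": 6 occurrences

"sea" (8 vs 6)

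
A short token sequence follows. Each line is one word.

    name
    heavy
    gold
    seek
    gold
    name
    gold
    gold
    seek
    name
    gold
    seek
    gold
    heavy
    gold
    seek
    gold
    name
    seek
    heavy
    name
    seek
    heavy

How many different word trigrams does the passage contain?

16

23 tokens → 21 trigram windows in total.
Repeated trigrams (each contributes count−1 duplicates):
  gold seek gold: 3
  heavy gold seek: 2
  name seek heavy: 2
  seek gold name: 2
5 duplicate windows → 21 − 5 = 16 distinct.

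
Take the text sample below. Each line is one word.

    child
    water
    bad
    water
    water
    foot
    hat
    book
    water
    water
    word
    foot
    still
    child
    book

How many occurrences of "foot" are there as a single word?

Scanning the 15 tokens for "foot":
  position 6: foot
  position 12: foot

2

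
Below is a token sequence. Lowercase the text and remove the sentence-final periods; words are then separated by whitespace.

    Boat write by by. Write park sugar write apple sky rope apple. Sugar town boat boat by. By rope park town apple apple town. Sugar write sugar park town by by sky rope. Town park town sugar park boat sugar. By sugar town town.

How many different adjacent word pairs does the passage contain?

34

44 tokens → 43 bigram windows in total.
Repeated bigrams (each contributes count−1 duplicates):
  by by: 3
  park town: 3
  sky rope: 2
  sugar park: 2
  sugar town: 2
  sugar write: 2
  town sugar: 2
9 duplicate windows → 43 − 9 = 34 distinct.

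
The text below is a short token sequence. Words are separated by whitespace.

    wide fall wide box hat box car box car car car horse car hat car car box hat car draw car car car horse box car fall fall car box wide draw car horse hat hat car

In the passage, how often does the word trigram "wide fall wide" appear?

Scanning the 35 overlapping trigram windows for "wide fall wide":
  position 1–3: wide fall wide

1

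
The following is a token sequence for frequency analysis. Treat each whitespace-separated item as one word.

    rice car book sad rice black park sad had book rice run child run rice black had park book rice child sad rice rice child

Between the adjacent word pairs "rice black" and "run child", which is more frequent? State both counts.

"rice black" (2 vs 1)

"rice black": 2 occurrences
"run child": 1 occurrence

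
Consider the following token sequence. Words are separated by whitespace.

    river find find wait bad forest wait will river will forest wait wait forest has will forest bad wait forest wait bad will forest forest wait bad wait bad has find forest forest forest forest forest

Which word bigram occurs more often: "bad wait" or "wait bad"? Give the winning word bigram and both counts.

"bad wait": 2 occurrences
"wait bad": 4 occurrences

"wait bad" (4 vs 2)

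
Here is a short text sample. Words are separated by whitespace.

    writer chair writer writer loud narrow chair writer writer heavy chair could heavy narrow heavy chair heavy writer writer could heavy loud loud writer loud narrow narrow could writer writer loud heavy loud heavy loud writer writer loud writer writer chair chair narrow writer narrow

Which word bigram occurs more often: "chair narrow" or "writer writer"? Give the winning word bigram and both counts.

"chair narrow": 1 occurrence
"writer writer": 6 occurrences

"writer writer" (6 vs 1)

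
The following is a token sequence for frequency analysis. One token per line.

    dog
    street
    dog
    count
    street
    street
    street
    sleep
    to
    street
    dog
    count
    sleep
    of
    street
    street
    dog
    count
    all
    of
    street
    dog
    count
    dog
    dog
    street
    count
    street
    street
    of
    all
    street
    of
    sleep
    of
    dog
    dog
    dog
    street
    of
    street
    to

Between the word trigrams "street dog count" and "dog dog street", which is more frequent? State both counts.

"street dog count": 4 occurrences
"dog dog street": 2 occurrences

"street dog count" (4 vs 2)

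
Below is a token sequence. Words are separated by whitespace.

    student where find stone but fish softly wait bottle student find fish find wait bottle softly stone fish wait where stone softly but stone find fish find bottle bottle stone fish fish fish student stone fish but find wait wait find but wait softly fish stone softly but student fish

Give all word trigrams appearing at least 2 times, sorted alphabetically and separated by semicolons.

find fish find; stone softly but

Trigram counts meeting the condition (at least 2 times):
  find fish find: 2
  stone softly but: 2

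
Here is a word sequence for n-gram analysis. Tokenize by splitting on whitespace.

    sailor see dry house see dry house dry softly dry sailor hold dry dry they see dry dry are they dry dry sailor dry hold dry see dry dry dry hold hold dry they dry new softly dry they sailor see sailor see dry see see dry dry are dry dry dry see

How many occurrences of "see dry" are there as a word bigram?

6

Scanning the 52 overlapping bigram windows for "see dry":
  position 2–3: see dry
  position 5–6: see dry
  position 16–17: see dry
  position 27–28: see dry
  position 43–44: see dry
  position 46–47: see dry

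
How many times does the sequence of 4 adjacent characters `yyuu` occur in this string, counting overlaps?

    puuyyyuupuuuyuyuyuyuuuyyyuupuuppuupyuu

2

Sliding a length-4 window over the 38 characters (35 positions):
  position 5–8: yyuu
  position 24–27: yyuu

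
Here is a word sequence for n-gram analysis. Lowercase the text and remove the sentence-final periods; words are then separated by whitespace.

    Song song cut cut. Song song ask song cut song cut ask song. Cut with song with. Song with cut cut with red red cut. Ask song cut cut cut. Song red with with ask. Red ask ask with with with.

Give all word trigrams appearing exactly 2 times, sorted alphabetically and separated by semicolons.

Trigram counts meeting the condition (exactly 2 times):
  cut ask song: 2
  cut cut song: 2
  song cut cut: 2
  with song with: 2

cut ask song; cut cut song; song cut cut; with song with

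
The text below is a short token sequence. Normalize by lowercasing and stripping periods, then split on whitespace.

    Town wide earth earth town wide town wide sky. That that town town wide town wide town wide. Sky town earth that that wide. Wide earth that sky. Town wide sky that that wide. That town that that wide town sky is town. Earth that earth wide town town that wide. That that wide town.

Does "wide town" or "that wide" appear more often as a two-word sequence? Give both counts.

"wide town": 6 occurrences
"that wide": 5 occurrences

"wide town" (6 vs 5)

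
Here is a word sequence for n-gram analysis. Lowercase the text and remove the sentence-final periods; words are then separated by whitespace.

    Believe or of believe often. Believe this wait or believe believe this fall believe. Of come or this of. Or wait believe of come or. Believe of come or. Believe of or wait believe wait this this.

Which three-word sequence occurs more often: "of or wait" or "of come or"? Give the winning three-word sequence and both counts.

"of come or" (3 vs 2)

"of or wait": 2 occurrences
"of come or": 3 occurrences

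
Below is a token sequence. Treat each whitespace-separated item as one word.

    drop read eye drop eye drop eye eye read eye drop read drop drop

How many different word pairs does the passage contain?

8

14 tokens → 13 bigram windows in total.
Repeated bigrams (each contributes count−1 duplicates):
  eye drop: 3
  drop eye: 2
  drop read: 2
  read eye: 2
5 duplicate windows → 13 − 5 = 8 distinct.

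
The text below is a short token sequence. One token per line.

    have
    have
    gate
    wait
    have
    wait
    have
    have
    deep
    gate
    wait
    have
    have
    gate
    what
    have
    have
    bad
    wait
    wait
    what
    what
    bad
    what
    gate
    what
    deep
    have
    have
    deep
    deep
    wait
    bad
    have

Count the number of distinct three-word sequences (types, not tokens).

34 tokens → 32 trigram windows in total.
Repeated trigrams (each contributes count−1 duplicates):
  gate wait have: 2
  have have deep: 2
  have have gate: 2
  wait have have: 2
4 duplicate windows → 32 − 4 = 28 distinct.

28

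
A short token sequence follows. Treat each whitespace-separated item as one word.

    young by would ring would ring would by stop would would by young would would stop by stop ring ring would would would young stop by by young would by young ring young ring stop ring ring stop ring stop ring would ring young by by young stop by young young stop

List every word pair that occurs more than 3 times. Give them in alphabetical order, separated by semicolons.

by young; ring would; stop ring; would would

Bigram counts meeting the condition (more than 3 times):
  by young: 5
  ring would: 4
  stop ring: 4
  would would: 4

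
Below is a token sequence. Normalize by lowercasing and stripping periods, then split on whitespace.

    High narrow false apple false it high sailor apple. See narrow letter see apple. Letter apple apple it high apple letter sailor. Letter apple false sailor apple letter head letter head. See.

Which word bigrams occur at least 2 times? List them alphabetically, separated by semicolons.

apple false; apple letter; it high; letter apple; letter head; sailor apple

Bigram counts meeting the condition (at least 2 times):
  apple false: 2
  apple letter: 3
  it high: 2
  letter apple: 2
  letter head: 2
  sailor apple: 2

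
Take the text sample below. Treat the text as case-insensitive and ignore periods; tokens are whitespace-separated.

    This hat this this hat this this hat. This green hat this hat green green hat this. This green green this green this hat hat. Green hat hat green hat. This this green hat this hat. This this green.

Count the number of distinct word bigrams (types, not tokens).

39 tokens → 38 bigram windows in total.
Repeated bigrams (each contributes count−1 duplicates):
  hat this: 8
  this hat: 6
  green hat: 5
  this green: 5
  this this: 5
  hat green: 3
  green green: 2
  green this: 2
  … (1 more repeated)
29 duplicate windows → 38 − 29 = 9 distinct.

9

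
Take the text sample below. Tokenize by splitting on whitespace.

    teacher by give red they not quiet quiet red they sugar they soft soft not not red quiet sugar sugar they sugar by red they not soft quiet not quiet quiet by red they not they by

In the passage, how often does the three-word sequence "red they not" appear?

3

Scanning the 35 overlapping trigram windows for "red they not":
  position 4–6: red they not
  position 24–26: red they not
  position 33–35: red they not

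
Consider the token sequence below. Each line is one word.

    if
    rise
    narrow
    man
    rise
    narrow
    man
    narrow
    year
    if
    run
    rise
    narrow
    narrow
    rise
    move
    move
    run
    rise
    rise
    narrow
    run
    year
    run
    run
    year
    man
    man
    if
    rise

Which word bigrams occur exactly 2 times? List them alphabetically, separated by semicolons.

if rise; narrow man; run rise; run year

Bigram counts meeting the condition (exactly 2 times):
  if rise: 2
  narrow man: 2
  run rise: 2
  run year: 2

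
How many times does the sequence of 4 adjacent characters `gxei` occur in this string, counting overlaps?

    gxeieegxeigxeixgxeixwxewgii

4

Sliding a length-4 window over the 27 characters (24 positions):
  position 1–4: gxei
  position 7–10: gxei
  position 11–14: gxei
  position 16–19: gxei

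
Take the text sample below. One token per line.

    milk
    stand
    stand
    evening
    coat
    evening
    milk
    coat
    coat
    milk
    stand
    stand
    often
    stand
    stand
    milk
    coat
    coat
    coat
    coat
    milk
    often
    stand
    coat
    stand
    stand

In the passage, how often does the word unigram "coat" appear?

8

Scanning the 26 tokens for "coat":
  position 5: coat
  position 8: coat
  position 9: coat
  position 17: coat
  position 18: coat
  position 19: coat
  position 20: coat
  position 24: coat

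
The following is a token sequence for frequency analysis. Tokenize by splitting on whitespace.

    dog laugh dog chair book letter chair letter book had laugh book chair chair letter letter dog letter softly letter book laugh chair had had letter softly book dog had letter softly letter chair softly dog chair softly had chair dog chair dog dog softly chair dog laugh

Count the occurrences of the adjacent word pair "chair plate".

0

Scanning the 47 overlapping bigram windows for "chair plate":
  (none found)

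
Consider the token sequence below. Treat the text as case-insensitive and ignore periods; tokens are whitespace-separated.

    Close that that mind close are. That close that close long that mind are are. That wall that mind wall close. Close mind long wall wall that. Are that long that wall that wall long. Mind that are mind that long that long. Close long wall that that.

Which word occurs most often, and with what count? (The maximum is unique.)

Unigram frequencies (highest first):
  that: 16
  close: 7
  long: 7
  wall: 7
  mind: 6
  are: 5

"that", 16 times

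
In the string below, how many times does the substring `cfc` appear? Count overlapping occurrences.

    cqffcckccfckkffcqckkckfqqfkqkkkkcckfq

1

Sliding a length-3 window over the 37 characters (35 positions):
  position 9–11: cfc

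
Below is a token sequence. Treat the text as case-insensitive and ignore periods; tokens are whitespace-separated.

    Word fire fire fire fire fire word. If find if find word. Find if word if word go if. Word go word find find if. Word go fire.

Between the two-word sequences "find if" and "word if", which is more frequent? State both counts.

"find if" (3 vs 2)

"find if": 3 occurrences
"word if": 2 occurrences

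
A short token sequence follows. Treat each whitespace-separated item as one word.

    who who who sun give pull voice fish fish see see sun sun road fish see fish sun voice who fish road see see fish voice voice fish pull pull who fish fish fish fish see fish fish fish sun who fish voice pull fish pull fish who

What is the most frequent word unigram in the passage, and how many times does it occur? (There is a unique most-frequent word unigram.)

"fish", 17 times

Unigram frequencies (highest first):
  fish: 17
  who: 7
  see: 6
  sun: 5
  pull: 5
  voice: 5
  … (2 more, each ≤ 2)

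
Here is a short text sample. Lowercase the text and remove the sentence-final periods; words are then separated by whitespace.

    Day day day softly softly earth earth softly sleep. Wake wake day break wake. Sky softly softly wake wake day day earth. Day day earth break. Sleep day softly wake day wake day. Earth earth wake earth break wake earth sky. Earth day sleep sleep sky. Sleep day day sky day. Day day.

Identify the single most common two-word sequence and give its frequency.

Bigram frequencies (highest first):
  day day: 7
  wake day: 4
  day earth: 3
  day softly: 2
  softly softly: 2
  earth earth: 2
  … (25 more, each ≤ 2)

"day day", 7 times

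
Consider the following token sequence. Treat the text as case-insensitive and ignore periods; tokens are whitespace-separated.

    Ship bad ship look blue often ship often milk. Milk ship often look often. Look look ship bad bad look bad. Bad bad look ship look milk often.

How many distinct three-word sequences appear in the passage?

28 tokens → 26 trigram windows in total.
Repeated trigrams (each contributes count−1 duplicates):
  bad bad look: 2
1 duplicate windows → 26 − 1 = 25 distinct.

25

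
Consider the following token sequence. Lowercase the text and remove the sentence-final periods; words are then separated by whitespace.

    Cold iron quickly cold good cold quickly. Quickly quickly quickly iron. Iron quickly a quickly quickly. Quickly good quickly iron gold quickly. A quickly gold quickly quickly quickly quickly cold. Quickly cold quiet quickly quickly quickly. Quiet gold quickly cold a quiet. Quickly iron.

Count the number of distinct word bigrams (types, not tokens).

44 tokens → 43 bigram windows in total.
Repeated bigrams (each contributes count−1 duplicates):
  quickly quickly: 10
  quickly cold: 4
  gold quickly: 3
  quickly iron: 3
  a quickly: 2
  cold quickly: 2
  iron quickly: 2
  quickly a: 2
  … (1 more repeated)
21 duplicate windows → 43 − 21 = 22 distinct.

22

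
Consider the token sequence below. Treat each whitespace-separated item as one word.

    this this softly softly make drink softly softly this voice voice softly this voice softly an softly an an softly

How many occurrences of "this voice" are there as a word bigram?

2

Scanning the 19 overlapping bigram windows for "this voice":
  position 9–10: this voice
  position 13–14: this voice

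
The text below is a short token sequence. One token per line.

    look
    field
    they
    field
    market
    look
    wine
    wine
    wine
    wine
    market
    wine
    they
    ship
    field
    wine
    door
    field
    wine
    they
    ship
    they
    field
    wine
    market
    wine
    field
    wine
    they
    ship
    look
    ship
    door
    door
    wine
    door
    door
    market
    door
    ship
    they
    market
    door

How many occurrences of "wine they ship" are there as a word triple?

Scanning the 41 overlapping trigram windows for "wine they ship":
  position 12–14: wine they ship
  position 19–21: wine they ship
  position 28–30: wine they ship

3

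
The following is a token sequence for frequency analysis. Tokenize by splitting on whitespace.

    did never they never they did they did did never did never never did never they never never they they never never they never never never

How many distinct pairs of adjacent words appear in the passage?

26 tokens → 25 bigram windows in total.
Repeated bigrams (each contributes count−1 duplicates):
  never never: 5
  never they: 5
  did never: 4
  they never: 4
  never did: 2
  they did: 2
16 duplicate windows → 25 − 16 = 9 distinct.

9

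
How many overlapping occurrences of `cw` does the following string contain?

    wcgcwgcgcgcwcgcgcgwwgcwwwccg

3

Sliding a length-2 window over the 28 characters (27 positions):
  position 4–5: cw
  position 11–12: cw
  position 22–23: cw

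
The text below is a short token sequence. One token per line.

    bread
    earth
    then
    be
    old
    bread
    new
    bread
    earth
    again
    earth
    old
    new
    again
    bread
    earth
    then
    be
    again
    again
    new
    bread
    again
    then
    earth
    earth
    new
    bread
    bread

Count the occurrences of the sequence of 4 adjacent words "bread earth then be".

2

Scanning the 26 overlapping 4-gram windows for "bread earth then be":
  position 1–4: bread earth then be
  position 15–18: bread earth then be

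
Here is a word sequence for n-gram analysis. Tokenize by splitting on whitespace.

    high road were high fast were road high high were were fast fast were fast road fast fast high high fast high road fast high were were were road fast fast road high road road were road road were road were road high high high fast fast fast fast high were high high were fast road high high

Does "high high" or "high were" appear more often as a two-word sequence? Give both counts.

"high high": 6 occurrences
"high were": 4 occurrences

"high high" (6 vs 4)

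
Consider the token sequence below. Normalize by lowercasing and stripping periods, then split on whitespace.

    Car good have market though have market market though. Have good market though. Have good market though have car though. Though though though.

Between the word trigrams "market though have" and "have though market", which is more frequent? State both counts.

"market though have": 4 occurrences
"have though market": 0 occurrences

"market though have" (4 vs 0)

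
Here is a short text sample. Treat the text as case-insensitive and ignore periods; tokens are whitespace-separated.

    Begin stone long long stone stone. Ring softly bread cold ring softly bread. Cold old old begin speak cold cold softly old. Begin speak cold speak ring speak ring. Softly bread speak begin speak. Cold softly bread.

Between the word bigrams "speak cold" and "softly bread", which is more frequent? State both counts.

"speak cold": 3 occurrences
"softly bread": 4 occurrences

"softly bread" (4 vs 3)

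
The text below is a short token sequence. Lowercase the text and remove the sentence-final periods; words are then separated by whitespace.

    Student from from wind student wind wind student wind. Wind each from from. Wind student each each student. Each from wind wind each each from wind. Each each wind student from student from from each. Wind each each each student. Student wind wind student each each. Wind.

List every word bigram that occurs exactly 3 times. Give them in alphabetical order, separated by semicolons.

Bigram counts meeting the condition (exactly 3 times):
  each from: 3
  each wind: 3
  from from: 3
  student each: 3
  student from: 3
  student wind: 3

each from; each wind; from from; student each; student from; student wind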